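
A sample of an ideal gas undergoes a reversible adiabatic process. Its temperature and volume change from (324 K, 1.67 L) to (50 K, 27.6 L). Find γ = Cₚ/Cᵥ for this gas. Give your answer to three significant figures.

γ ≈ 1.67

TV^(γ−1) = const ⇒ γ − 1 = ln(T₂/T₁) / ln(V₁/V₂).
γ = 1 + ln(50/324) / ln(1.67/27.6) = 1.666.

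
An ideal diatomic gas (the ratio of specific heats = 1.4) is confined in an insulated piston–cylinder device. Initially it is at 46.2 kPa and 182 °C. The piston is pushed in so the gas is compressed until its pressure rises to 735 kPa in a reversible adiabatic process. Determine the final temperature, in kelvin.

Along an adiabat T P^((1−γ)/γ) is constant, so T₂ = T₁ (P₂/P₁)^((γ−1)/γ).
T₁ = 182 °C = 455.1 K.
T₂ = 455.1 × (735/46.2)^(0.286) = 1003 K.

T₂ ≈ 1000 K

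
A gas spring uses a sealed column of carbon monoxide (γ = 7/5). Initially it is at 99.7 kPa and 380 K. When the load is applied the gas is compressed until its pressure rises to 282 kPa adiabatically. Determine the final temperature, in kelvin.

T₂ ≈ 511 K

Adiabatic: T₂/T₁ = (P₂/P₁)^((γ−1)/γ).
T₂ = 380 × (282/99.7)^(2/7) = 511.4 K.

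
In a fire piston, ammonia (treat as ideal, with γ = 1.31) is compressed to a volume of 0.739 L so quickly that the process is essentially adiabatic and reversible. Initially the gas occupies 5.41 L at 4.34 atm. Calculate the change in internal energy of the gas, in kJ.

P₂ = P₁(V₁/V₂)^γ = 4.34×(5.41/0.739)^(1.31) = 58.89 atm.
For a reversible adiabat, W_by_gas = (P₁V₁ − P₂V₂)/(γ−1).
W_by = (439800×0.00541 − 5.967×10^6×0.000739) / (0.31) = -6551 J.
Q = 0 ⇒ ΔU = −W_by = 6551 J.

ΔU ≈ 6.55 kJ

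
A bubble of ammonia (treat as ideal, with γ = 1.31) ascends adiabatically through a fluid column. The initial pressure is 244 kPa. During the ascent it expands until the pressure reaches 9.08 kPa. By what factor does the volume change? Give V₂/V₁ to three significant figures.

V₂/V₁ ≈ 12.3

From PV^γ = const, V₂/V₁ = (P₁/P₂)^(1/γ).
V₂/V₁ = (244/9.08)^(0.763) = 12.33.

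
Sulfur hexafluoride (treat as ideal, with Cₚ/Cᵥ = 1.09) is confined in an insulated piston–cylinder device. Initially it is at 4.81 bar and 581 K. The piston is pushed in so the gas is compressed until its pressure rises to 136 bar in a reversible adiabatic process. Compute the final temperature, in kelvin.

Adiabatic: T₂/T₁ = (P₂/P₁)^((γ−1)/γ).
T₂ = 581 × (136/4.81)^(0.0826) = 765.6 K.

T₂ ≈ 766 K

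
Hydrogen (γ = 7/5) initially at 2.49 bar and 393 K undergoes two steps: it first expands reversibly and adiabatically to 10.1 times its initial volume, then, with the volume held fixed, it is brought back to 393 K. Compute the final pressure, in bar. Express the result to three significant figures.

P₃ ≈ 0.247 bar

Adiabatic step (PV^γ = const): P₂ = 2.49×(1/10.1)^(7/5) = 0.09776 bar; T₂ = 393×(1/10.1)^(2/5) = 155.8 K.
Isochoric: P₃ = P₂(T₃/T₂) = 0.09776 × (393/155.8) = 0.2465 bar.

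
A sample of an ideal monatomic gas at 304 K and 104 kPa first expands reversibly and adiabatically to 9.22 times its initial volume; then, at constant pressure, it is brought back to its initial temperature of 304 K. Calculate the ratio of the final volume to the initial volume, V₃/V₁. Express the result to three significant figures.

For a monatomic ideal gas γ = 5/3.
Adiabatic step: V₂/V₁ = 9.22; T₂ = T₁·(1/9.22)^(2/3) = 69.14 K.
Isobaric step: V₃/V₂ = T₃/T₂ = 304/69.14.
V₃/V₁ = (V₂/V₁)(V₃/V₂) = 9.22 × (304/69.14) = 40.54.

V₃/V₁ ≈ 40.5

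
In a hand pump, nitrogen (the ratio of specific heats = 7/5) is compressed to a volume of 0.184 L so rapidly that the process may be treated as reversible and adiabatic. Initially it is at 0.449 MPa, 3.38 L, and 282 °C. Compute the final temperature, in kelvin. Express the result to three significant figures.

T₂ ≈ 1780 K

For a reversible adiabat TV^(γ−1) is constant, so T₂ = T₁ (V₁/V₂)^(γ−1).
T₁ = 282 °C = 555.1 K.
T₂ = 555.1 × (3.38/0.184)^(2/5) = 1778 K.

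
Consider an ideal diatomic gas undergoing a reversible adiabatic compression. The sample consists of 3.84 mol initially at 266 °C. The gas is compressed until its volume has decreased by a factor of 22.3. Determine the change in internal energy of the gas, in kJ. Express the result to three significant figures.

For a reversible adiabat TV^(γ−1) is constant, so T₂ = T₁ (V₁/V₂)^(γ−1).
γ = 7/5 for a diatomic ideal gas, so γ−1 = 2/5.
T₁ = 266 °C = 539.1 K.
T₂ = 539.1 × 22.3^(2/5) = 1867 K.
Q = 0, so ΔU = W_on_gas = nCᵥΔT with Cᵥ = R/(γ−1) = 20.79 J/(mol·K).
ΔU = 3.84 × 20.79 × (1867 − 539.1) = 105900 J.

ΔU ≈ 106 kJ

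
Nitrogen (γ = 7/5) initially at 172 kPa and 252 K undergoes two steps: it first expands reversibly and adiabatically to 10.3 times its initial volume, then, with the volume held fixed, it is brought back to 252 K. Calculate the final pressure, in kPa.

Adiabatic step (PV^γ = const): P₂ = 172×(1/10.3)^(7/5) = 6.57 kPa; T₂ = 252×(1/10.3)^(2/5) = 99.14 K.
Isochoric: P₃ = P₂(T₃/T₂) = 6.57 × (252/99.14) = 16.7 kPa.

P₃ ≈ 16.7 kPa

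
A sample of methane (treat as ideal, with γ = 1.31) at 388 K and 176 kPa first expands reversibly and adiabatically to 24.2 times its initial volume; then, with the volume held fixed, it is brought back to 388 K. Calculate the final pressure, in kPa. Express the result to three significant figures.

P₃ ≈ 7.27 kPa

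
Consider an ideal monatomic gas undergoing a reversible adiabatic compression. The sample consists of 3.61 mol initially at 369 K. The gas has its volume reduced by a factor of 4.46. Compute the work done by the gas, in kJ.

Adiabatic: T₁V₁^(γ−1) = T₂V₂^(γ−1) ⇒ T₂ = T₁ (V₁/V₂)^(γ−1).
γ = 5/3 for a monatomic ideal gas, so γ−1 = 2/3.
T₂ = 369 × 4.46^(2/3) = 999.8 K.
Q = 0, so ΔU = W_on_gas = nCᵥΔT with Cᵥ = R/(γ−1) = 12.47 J/(mol·K).
ΔU = 3.61 × 12.47 × (999.8 − 369) = 28400 J.
Work done by the gas = −ΔU = -28400 J.

W ≈ -28.4 kJ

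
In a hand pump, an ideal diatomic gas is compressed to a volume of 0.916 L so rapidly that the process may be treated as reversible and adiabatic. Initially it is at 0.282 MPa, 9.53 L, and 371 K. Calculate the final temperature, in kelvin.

Adiabatic: T₁V₁^(γ−1) = T₂V₂^(γ−1) ⇒ T₂ = T₁ (V₁/V₂)^(γ−1).
γ = 7/5 for a diatomic ideal gas.
T₂ = 371 × (9.53/0.916)^(2/5) = 946.8 K.

T₂ ≈ 947 K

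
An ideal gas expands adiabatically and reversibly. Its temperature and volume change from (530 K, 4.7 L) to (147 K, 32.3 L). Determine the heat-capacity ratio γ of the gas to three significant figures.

TV^(γ−1) = const ⇒ γ − 1 = ln(T₂/T₁) / ln(V₁/V₂).
γ = 1 + ln(147/530) / ln(4.7/32.3) = 1.665.

γ ≈ 1.67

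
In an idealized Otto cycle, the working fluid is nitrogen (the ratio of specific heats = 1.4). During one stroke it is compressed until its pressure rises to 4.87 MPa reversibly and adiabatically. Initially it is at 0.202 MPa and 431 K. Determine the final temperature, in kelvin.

Along an adiabat T P^((1−γ)/γ) is constant, so T₂ = T₁ (P₂/P₁)^((γ−1)/γ).
T₂ = 431 × (4.87/0.202)^(0.286) = 1070 K.

T₂ ≈ 1070 K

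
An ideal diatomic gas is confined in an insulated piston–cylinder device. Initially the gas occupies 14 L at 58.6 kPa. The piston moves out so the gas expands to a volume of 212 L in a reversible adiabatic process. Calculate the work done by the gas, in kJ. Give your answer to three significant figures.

W ≈ 1.36 kJ

γ = 7/5 for a diatomic ideal gas.
P₂ = P₁(V₁/V₂)^γ = 58.6×(14/212)^(7/5) = 1.305 kPa.
For a reversible adiabat, W_by_gas = (P₁V₁ − P₂V₂)/(γ−1).
W_by = (58600×0.014 − 1305×0.212) / (2/5) = 1359 J.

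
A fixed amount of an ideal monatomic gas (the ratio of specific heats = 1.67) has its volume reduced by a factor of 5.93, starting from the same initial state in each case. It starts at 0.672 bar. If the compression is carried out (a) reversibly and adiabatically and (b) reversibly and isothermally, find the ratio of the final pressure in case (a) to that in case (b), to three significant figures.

P_adiabatic / P_isothermal ≈ 3.30

Isothermal: P_b = P₁(V₁/V₂) = 0.672×5.93.
Adiabatic: P_a = P₁(V₁/V₂)^γ = 0.672×5.93^(1.67).
P_a/P_b = (V₁/V₂)^(γ−1) = 5.93^(0.67) = 3.296.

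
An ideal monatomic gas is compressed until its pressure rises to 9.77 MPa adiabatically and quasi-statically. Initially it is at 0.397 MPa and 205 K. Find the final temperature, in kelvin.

T₂ ≈ 738 K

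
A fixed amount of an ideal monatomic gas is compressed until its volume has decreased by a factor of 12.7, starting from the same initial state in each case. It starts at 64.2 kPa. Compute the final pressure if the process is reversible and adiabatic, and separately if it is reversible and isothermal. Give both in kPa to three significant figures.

For a monatomic ideal gas γ = 5/3.
Isothermal: P₂ = P₁(V₁/V₂) = 64.2×12.7 = 815.3 kPa.
Adiabatic: P₂ = P₁(V₁/V₂)^γ = 64.2×12.7^(5/3) = 4438 kPa.

adiabatic: 4440 kPa; isothermal: 815 kPa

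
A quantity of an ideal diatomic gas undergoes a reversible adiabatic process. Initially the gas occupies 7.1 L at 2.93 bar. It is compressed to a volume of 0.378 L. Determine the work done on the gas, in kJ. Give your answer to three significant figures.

γ = 7/5 for a diatomic ideal gas.
P₂ = P₁(V₁/V₂)^γ = 2.93×(7.1/0.378)^(7/5) = 177.9 bar.
For a reversible adiabat, W_by_gas = (P₁V₁ − P₂V₂)/(γ−1).
W_by = (293000×0.0071 − 1.779×10^7×0.000378) / (2/5) = -11610 J.
W_on_gas = −W_by = 11610 J.

W ≈ 11.6 kJ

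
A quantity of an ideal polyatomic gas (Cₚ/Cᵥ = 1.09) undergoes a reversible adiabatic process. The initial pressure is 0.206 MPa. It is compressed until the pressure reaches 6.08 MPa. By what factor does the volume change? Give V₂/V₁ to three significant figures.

From PV^γ = const, V₂/V₁ = (P₁/P₂)^(1/γ).
V₂/V₁ = (0.206/6.08)^(0.917) = 0.04481.

V₂/V₁ ≈ 0.0448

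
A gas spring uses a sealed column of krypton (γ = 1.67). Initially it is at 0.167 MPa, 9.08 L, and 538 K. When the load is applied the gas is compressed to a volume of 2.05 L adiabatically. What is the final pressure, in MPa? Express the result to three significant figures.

P₂ ≈ 2.00 MPa

Adiabatic: P₁V₁^γ = P₂V₂^γ ⇒ P₂ = P₁ (V₁/V₂)^γ.
P₂ = 0.167 × (9.08/2.05)^(1.67) = 2.005 MPa.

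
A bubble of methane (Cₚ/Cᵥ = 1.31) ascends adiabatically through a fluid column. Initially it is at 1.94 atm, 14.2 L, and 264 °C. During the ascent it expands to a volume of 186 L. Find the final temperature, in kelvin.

T₂ ≈ 242 K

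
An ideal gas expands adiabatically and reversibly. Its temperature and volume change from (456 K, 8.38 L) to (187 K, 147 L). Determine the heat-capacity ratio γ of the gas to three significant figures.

TV^(γ−1) = const ⇒ γ − 1 = ln(T₂/T₁) / ln(V₁/V₂).
γ = 1 + ln(187/456) / ln(8.38/147) = 1.311.

γ ≈ 1.31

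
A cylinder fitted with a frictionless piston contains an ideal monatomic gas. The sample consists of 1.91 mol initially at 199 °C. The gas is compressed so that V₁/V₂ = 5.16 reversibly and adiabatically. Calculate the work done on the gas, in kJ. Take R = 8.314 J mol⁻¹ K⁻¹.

W ≈ 22.3 kJ

Adiabatic: T₁V₁^(γ−1) = T₂V₂^(γ−1) ⇒ T₂ = T₁ (V₁/V₂)^(γ−1).
γ = 5/3 for a monatomic ideal gas, so γ−1 = 2/3.
T₁ = 199 °C = 472.1 K.
T₂ = 472.1 × 5.16^(2/3) = 1410 K.
Q = 0, so ΔU = W_on_gas = nCᵥΔT with Cᵥ = R/(γ−1) = 12.47 J/(mol·K).
ΔU = 1.91 × 12.47 × (1410 − 472.1) = 22340 J.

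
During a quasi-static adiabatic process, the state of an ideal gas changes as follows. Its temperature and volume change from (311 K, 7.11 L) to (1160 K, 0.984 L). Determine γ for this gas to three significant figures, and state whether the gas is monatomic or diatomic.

γ ≈ 1.67; monatomic

TV^(γ−1) = const ⇒ γ − 1 = ln(T₂/T₁) / ln(V₁/V₂).
γ = 1 + ln(1160/311) / ln(7.11/0.984) = 1.666.
γ ≈ 1.67 is close to 5/3, so the gas is monatomic.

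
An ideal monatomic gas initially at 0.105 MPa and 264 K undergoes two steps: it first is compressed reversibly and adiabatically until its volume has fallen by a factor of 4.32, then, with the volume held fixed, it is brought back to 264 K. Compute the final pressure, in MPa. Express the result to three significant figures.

P₃ ≈ 0.454 MPa

For a monatomic ideal gas γ = 5/3.
Adiabatic step (PV^γ = const): P₂ = 0.105×4.32^(5/3) = 1.203 MPa; T₂ = 264×4.32^(2/3) = 700.3 K.
Isochoric: P₃ = P₂(T₃/T₂) = 1.203 × (264/700.3) = 0.4536 MPa.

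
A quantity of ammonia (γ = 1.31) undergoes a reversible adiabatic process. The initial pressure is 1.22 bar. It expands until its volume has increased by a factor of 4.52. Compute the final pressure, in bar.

P₂ ≈ 0.169 bar

Since PV^γ is constant along a reversible adiabat, P₂ = P₁ (V₁/V₂)^γ.
P₂ = 1.22 × (1/4.52)^(1.31) = 0.1691 bar.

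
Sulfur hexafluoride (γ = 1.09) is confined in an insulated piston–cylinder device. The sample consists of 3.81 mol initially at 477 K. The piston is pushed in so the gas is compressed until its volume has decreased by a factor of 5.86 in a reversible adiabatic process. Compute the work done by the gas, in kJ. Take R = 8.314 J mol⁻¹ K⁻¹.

Adiabatic: T₁V₁^(γ−1) = T₂V₂^(γ−1) ⇒ T₂ = T₁ (V₁/V₂)^(γ−1).
T₂ = 477 × 5.86^(0.09) = 559.3 K.
Q = 0, so ΔU = W_on_gas = nCᵥΔT with Cᵥ = R/(γ−1) = 92.38 J/(mol·K).
ΔU = 3.81 × 92.38 × (559.3 − 477) = 28960 J.
Work done by the gas = −ΔU = -28960 J.

W ≈ -29.0 kJ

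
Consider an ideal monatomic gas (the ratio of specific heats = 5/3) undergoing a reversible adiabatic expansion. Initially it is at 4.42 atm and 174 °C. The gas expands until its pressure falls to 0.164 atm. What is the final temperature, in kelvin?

Adiabatic: T₂/T₁ = (P₂/P₁)^((γ−1)/γ).
T₁ = 174 °C = 447.1 K.
T₂ = 447.1 × (0.164/4.42)^(2/5) = 119.7 K.

T₂ ≈ 120 K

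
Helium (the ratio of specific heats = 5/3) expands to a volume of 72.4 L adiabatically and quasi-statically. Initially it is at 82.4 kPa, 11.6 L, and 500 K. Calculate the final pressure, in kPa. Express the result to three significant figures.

P₂ ≈ 3.89 kPa

Since PV^γ is constant along a reversible adiabat, P₂ = P₁ (V₁/V₂)^γ.
P₂ = 82.4 × (11.6/72.4)^(5/3) = 3.895 kPa.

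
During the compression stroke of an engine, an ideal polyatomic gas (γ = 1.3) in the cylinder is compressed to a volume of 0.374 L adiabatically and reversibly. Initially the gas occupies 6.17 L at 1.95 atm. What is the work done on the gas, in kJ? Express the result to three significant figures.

P₂ = P₁(V₁/V₂)^γ = 1.95×(6.17/0.374)^(1.3) = 74.59 atm.
For a reversible adiabat, W_by_gas = (P₁V₁ − P₂V₂)/(γ−1).
W_by = (197600×0.00617 − 7.558×10^6×0.000374) / (0.3) = -5358 J.
W_on_gas = −W_by = 5358 J.

W ≈ 5.36 kJ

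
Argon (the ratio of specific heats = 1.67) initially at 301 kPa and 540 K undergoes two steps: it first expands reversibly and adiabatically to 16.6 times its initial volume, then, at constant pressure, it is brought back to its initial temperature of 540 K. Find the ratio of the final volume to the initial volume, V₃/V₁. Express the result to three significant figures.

V₃/V₁ ≈ 109

Adiabatic step: V₂/V₁ = 16.6; T₂ = T₁·(1/16.6)^(0.67) = 82.21 K.
Isobaric step: V₃/V₂ = T₃/T₂ = 540/82.21.
V₃/V₁ = (V₂/V₁)(V₃/V₂) = 16.6 × (540/82.21) = 109.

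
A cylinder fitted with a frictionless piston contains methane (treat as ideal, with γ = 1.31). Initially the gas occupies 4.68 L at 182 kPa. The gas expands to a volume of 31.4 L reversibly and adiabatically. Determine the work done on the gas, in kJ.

W ≈ -1.22 kJ

P₂ = P₁(V₁/V₂)^γ = 182×(4.68/31.4)^(1.31) = 15.04 kPa.
For a reversible adiabat, W_by_gas = (P₁V₁ − P₂V₂)/(γ−1).
W_by = (182000×0.00468 − 15040×0.0314) / (0.31) = 1225 J.
W_on_gas = −W_by = -1225 J.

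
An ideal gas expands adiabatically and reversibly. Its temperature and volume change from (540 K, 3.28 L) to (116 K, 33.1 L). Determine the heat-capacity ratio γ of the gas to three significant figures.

γ ≈ 1.67

TV^(γ−1) = const ⇒ γ − 1 = ln(T₂/T₁) / ln(V₁/V₂).
γ = 1 + ln(116/540) / ln(3.28/33.1) = 1.665.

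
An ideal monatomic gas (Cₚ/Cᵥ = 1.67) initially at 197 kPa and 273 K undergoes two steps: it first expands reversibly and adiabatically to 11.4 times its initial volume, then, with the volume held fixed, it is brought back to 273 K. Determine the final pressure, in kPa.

P₃ ≈ 17.3 kPa

Adiabatic step (PV^γ = const): P₂ = 197×(1/11.4)^(1.67) = 3.384 kPa; T₂ = 273×(1/11.4)^(0.67) = 53.46 K.
Isochoric: P₃ = P₂(T₃/T₂) = 3.384 × (273/53.46) = 17.28 kPa.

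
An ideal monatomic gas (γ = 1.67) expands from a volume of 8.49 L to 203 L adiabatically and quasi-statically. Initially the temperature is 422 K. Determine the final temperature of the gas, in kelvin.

T₂ ≈ 50.3 K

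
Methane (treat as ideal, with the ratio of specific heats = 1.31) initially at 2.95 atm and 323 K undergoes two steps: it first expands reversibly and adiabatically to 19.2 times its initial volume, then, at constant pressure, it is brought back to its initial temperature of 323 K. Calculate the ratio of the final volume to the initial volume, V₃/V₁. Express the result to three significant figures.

Adiabatic step: V₂/V₁ = 19.2; T₂ = T₁·(1/19.2)^(0.31) = 129.2 K.
Isobaric step: V₃/V₂ = T₃/T₂ = 323/129.2.
V₃/V₁ = (V₂/V₁)(V₃/V₂) = 19.2 × (323/129.2) = 47.99.

V₃/V₁ ≈ 48.0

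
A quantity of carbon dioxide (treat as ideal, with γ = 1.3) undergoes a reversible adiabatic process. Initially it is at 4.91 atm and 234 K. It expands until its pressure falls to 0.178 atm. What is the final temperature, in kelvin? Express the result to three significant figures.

T₂ ≈ 109 K

Along an adiabat T P^((1−γ)/γ) is constant, so T₂ = T₁ (P₂/P₁)^((γ−1)/γ).
T₂ = 234 × (0.178/4.91)^(0.231) = 108.8 K.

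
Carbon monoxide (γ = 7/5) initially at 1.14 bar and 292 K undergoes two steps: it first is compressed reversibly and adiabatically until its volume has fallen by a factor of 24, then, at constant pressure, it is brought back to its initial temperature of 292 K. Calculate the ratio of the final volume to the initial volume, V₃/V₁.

V₃/V₁ ≈ 0.0117

Adiabatic step: V₂/V₁ = 0.04167; T₂ = T₁·24^(2/5) = 1041 K.
Isobaric step: V₃/V₂ = T₃/T₂ = 292/1041.
V₃/V₁ = (V₂/V₁)(V₃/V₂) = 0.04167 × (292/1041) = 0.01169.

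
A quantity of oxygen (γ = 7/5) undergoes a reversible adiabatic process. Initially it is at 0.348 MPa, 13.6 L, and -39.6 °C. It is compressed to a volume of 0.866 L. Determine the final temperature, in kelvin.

Adiabatic: T₁V₁^(γ−1) = T₂V₂^(γ−1) ⇒ T₂ = T₁ (V₁/V₂)^(γ−1).
T₁ = -39.6 °C = 233.5 K.
T₂ = 233.5 × (13.6/0.866)^(2/5) = 702.7 K.

T₂ ≈ 703 K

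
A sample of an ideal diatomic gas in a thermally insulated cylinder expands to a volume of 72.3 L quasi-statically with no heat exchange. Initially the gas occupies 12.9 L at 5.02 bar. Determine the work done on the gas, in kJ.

W ≈ -8.06 kJ

γ = 7/5 for a diatomic ideal gas.
P₂ = P₁(V₁/V₂)^γ = 5.02×(12.9/72.3)^(7/5) = 0.4495 bar.
For a reversible adiabat, W_by_gas = (P₁V₁ − P₂V₂)/(γ−1).
W_by = (502000×0.0129 − 44950×0.0723) / (2/5) = 8065 J.
W_on_gas = −W_by = -8065 J.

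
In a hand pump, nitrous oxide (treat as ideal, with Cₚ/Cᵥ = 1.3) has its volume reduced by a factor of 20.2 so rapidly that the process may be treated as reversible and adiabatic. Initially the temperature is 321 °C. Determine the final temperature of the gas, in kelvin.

Adiabatic: T₁V₁^(γ−1) = T₂V₂^(γ−1) ⇒ T₂ = T₁ (V₁/V₂)^(γ−1).
T₁ = 321 °C = 594.1 K.
T₂ = 594.1 × 20.2^(0.3) = 1464 K.

T₂ ≈ 1460 K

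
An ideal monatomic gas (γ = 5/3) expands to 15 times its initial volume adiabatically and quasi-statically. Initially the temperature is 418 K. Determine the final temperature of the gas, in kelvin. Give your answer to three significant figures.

T₂ ≈ 68.7 K

Adiabatic: T₁V₁^(γ−1) = T₂V₂^(γ−1) ⇒ T₂ = T₁ (V₁/V₂)^(γ−1).
T₂ = 418 × (1/15)^(2/3) = 68.73 K.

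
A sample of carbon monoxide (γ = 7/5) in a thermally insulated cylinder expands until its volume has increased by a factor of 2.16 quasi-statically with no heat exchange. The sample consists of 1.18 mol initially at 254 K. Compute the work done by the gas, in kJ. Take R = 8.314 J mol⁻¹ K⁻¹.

W ≈ 1.65 kJ

For a reversible adiabat TV^(γ−1) is constant, so T₂ = T₁ (V₁/V₂)^(γ−1).
T₂ = 254 × (1/2.16)^(2/5) = 186.7 K.
Q = 0, so ΔU = W_on_gas = nCᵥΔT with Cᵥ = R/(γ−1) = 20.79 J/(mol·K).
ΔU = 1.18 × 20.79 × (186.7 − 254) = -1652 J.
Work done by the gas = −ΔU = 1652 J.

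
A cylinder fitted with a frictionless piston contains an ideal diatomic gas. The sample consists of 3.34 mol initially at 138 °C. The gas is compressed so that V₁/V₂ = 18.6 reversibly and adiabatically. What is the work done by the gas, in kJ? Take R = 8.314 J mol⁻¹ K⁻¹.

W ≈ -63.4 kJ

Adiabatic: T₁V₁^(γ−1) = T₂V₂^(γ−1) ⇒ T₂ = T₁ (V₁/V₂)^(γ−1).
γ = 7/5 for a diatomic ideal gas, so γ−1 = 2/5.
T₁ = 138 °C = 411.1 K.
T₂ = 411.1 × 18.6^(2/5) = 1324 K.
Q = 0, so ΔU = W_on_gas = nCᵥΔT with Cᵥ = R/(γ−1) = 20.79 J/(mol·K).
ΔU = 3.34 × 20.79 × (1324 − 411.1) = 63350 J.
Work done by the gas = −ΔU = -63350 J.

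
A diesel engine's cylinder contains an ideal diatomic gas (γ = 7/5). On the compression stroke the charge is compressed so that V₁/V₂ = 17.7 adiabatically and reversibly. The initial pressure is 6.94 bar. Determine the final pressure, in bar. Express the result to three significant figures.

P₂ ≈ 388 bar

Adiabatic: P₁V₁^γ = P₂V₂^γ ⇒ P₂ = P₁ (V₁/V₂)^γ.
P₂ = 6.94 × 17.7^(7/5) = 387.7 bar.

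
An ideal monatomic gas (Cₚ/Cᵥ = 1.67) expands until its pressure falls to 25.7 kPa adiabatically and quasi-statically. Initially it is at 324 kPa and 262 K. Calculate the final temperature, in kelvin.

T₂ ≈ 94.8 K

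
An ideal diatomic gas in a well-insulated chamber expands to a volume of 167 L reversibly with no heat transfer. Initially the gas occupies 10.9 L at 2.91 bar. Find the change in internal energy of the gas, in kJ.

γ = 7/5 for a diatomic ideal gas.
P₂ = P₁(V₁/V₂)^γ = 2.91×(10.9/167)^(7/5) = 0.06375 bar.
For a reversible adiabat, W_by_gas = (P₁V₁ − P₂V₂)/(γ−1).
W_by = (291000×0.0109 − 6375×0.167) / (2/5) = 5268 J.
Q = 0 ⇒ ΔU = −W_by = -5268 J.

ΔU ≈ -5.27 kJ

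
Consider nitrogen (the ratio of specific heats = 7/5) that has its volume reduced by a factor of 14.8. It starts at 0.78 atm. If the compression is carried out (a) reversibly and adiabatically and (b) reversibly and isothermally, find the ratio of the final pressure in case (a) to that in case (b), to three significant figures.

P_adiabatic / P_isothermal ≈ 2.94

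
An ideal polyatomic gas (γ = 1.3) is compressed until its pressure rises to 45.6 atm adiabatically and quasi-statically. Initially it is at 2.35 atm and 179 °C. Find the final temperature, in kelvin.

Adiabatic: T₂/T₁ = (P₂/P₁)^((γ−1)/γ).
T₁ = 179 °C = 452.1 K.
T₂ = 452.1 × (45.6/2.35)^(0.231) = 896.4 K.

T₂ ≈ 896 K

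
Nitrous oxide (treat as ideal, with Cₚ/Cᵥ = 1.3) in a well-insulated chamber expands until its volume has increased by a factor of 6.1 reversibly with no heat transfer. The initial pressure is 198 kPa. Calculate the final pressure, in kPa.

P₂ ≈ 18.9 kPa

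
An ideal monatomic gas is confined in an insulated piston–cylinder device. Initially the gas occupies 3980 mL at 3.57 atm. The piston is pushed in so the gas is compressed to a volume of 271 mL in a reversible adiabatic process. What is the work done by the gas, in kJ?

W ≈ -10.8 kJ

γ = 5/3 for a monatomic ideal gas.
P₂ = P₁(V₁/V₂)^γ = 3.57×(3980/271)^(5/3) = 314.4 atm.
For a reversible adiabat, W_by_gas = (P₁V₁ − P₂V₂)/(γ−1).
W_by = (361700×0.00398 − 3.186×10^7×0.000271) / (2/3) = -10790 J.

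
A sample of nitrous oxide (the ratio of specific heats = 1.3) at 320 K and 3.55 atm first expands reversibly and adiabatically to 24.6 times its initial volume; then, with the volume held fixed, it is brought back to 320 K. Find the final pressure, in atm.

P₃ ≈ 0.144 atm

Adiabatic step (PV^γ = const): P₂ = 3.55×(1/24.6)^(1.3) = 0.05521 atm; T₂ = 320×(1/24.6)^(0.3) = 122.4 K.
Isochoric: P₃ = P₂(T₃/T₂) = 0.05521 × (320/122.4) = 0.1443 atm.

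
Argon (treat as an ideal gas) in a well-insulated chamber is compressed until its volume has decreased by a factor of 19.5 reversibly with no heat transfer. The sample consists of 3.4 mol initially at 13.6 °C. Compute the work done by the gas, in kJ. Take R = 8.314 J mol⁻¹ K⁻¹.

Adiabatic: T₁V₁^(γ−1) = T₂V₂^(γ−1) ⇒ T₂ = T₁ (V₁/V₂)^(γ−1).
γ = 5/3 for a monatomic ideal gas, so γ−1 = 2/3.
T₁ = 13.6 °C = 286.8 K.
T₂ = 286.8 × 19.5^(2/3) = 2077 K.
Q = 0, so ΔU = W_on_gas = nCᵥΔT with Cᵥ = R/(γ−1) = 12.47 J/(mol·K).
ΔU = 3.4 × 12.47 × (2077 − 286.8) = 75930 J.
Work done by the gas = −ΔU = -75930 J.

W ≈ -75.9 kJ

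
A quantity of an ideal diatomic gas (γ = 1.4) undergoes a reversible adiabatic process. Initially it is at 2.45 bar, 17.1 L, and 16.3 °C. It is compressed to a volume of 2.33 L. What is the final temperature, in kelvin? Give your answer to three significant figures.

T₂ ≈ 642 K

For a reversible adiabat TV^(γ−1) is constant, so T₂ = T₁ (V₁/V₂)^(γ−1).
T₁ = 16.3 °C = 289.4 K.
T₂ = 289.4 × (17.1/2.33)^(0.4) = 642.4 K.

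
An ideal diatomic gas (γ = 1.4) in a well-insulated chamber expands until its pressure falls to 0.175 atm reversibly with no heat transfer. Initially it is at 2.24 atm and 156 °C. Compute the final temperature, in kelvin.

Adiabatic: T₂/T₁ = (P₂/P₁)^((γ−1)/γ).
T₁ = 156 °C = 429.1 K.
T₂ = 429.1 × (0.175/2.24)^(0.286) = 207.1 K.

T₂ ≈ 207 K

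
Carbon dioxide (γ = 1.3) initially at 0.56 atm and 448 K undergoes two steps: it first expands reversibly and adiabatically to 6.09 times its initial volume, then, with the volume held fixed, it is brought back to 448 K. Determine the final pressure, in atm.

Adiabatic step (PV^γ = const): P₂ = 0.56×(1/6.09)^(1.3) = 0.05348 atm; T₂ = 448×(1/6.09)^(0.3) = 260.6 K.
Isochoric: P₃ = P₂(T₃/T₂) = 0.05348 × (448/260.6) = 0.09195 atm.

P₃ ≈ 0.0920 atm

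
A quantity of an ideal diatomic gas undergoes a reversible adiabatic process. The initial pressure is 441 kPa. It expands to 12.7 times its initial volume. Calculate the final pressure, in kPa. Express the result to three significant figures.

P₂ ≈ 12.6 kPa

Since PV^γ is constant along a reversible adiabat, P₂ = P₁ (V₁/V₂)^γ.
For a diatomic ideal gas γ = 7/5.
P₂ = 441 × (1/12.7)^(7/5) = 12.56 kPa.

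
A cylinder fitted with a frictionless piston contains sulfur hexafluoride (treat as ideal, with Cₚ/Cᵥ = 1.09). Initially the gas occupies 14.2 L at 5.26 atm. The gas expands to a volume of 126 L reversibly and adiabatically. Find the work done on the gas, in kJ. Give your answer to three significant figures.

W ≈ -15.0 kJ

P₂ = P₁(V₁/V₂)^γ = 5.26×(14.2/126)^(1.09) = 0.4871 atm.
For a reversible adiabat, W_by_gas = (P₁V₁ − P₂V₂)/(γ−1).
W_by = (533000×0.0142 − 49350×0.126) / (0.09) = 15000 J.
W_on_gas = −W_by = -15000 J.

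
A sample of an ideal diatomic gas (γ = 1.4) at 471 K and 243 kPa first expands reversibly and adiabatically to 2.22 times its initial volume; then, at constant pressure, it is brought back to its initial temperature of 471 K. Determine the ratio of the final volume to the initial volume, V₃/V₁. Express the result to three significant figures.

V₃/V₁ ≈ 3.05

Adiabatic step: V₂/V₁ = 2.22; T₂ = T₁·(1/2.22)^(0.4) = 342.4 K.
Isobaric step: V₃/V₂ = T₃/T₂ = 471/342.4.
V₃/V₁ = (V₂/V₁)(V₃/V₂) = 2.22 × (471/342.4) = 3.054.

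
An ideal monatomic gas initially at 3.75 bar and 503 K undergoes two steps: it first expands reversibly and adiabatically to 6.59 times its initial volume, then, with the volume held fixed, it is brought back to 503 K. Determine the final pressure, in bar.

For a monatomic ideal gas γ = 5/3.
Adiabatic step (PV^γ = const): P₂ = 3.75×(1/6.59)^(5/3) = 0.1619 bar; T₂ = 503×(1/6.59)^(2/3) = 143.1 K.
Isochoric: P₃ = P₂(T₃/T₂) = 0.1619 × (503/143.1) = 0.569 bar.

P₃ ≈ 0.569 bar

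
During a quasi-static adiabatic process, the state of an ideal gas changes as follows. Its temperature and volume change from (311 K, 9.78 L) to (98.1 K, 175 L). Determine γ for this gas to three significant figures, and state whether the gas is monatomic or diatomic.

γ ≈ 1.40; diatomic

TV^(γ−1) = const ⇒ γ − 1 = ln(T₂/T₁) / ln(V₁/V₂).
γ = 1 + ln(98.1/311) / ln(9.78/175) = 1.4.
γ ≈ 1.40 is close to 7/5, so the gas is diatomic.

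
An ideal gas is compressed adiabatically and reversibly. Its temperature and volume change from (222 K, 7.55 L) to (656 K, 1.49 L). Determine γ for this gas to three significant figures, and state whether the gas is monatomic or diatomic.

γ ≈ 1.67; monatomic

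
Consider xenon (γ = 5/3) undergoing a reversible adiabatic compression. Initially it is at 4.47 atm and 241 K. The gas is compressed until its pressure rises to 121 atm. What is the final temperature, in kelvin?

T₂ ≈ 902 K

Adiabatic: T₂/T₁ = (P₂/P₁)^((γ−1)/γ).
T₂ = 241 × (121/4.47)^(2/5) = 901.6 K.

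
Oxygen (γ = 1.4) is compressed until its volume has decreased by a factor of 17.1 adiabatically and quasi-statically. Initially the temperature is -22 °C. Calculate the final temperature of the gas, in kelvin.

For a reversible adiabat TV^(γ−1) is constant, so T₂ = T₁ (V₁/V₂)^(γ−1).
T₁ = -22 °C = 251.1 K.
T₂ = 251.1 × 17.1^(0.4) = 781.9 K.

T₂ ≈ 782 K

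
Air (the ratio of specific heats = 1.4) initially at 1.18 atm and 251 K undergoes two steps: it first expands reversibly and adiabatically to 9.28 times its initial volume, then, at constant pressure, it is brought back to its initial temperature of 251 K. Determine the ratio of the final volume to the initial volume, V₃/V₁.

Adiabatic step: V₂/V₁ = 9.28; T₂ = T₁·(1/9.28)^(0.4) = 103 K.
Isobaric step: V₃/V₂ = T₃/T₂ = 251/103.
V₃/V₁ = (V₂/V₁)(V₃/V₂) = 9.28 × (251/103) = 22.62.

V₃/V₁ ≈ 22.6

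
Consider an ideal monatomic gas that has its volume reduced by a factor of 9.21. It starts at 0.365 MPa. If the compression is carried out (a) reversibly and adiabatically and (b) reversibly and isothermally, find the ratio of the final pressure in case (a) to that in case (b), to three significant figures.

For a monatomic ideal gas γ = 5/3.
Isothermal: P_b = P₁(V₁/V₂) = 0.365×9.21.
Adiabatic: P_a = P₁(V₁/V₂)^γ = 0.365×9.21^(5/3).
P_a/P_b = (V₁/V₂)^(γ−1) = 9.21^(2/3) = 4.394.

P_adiabatic / P_isothermal ≈ 4.39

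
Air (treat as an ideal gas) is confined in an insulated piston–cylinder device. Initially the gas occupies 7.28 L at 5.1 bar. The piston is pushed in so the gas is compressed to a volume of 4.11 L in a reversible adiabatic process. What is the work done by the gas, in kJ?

γ = 7/5 for a diatomic ideal gas.
P₂ = P₁(V₁/V₂)^γ = 5.1×(7.28/4.11)^(7/5) = 11.35 bar.
For a reversible adiabat, W_by_gas = (P₁V₁ − P₂V₂)/(γ−1).
W_by = (510000×0.00728 − 1.135×10^6×0.00411) / (2/5) = -2385 J.

W ≈ -2.38 kJ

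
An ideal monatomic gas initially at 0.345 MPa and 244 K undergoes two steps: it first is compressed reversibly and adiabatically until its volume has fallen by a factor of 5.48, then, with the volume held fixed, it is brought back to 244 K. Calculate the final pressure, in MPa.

P₃ ≈ 1.89 MPa

For a monatomic ideal gas γ = 5/3.
Adiabatic step (PV^γ = const): P₂ = 0.345×5.48^(5/3) = 5.877 MPa; T₂ = 244×5.48^(2/3) = 758.4 K.
Isochoric: P₃ = P₂(T₃/T₂) = 5.877 × (244/758.4) = 1.891 MPa.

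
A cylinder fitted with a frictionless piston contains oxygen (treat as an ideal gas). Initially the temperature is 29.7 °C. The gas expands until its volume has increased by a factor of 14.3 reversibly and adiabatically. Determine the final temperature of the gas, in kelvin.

T₂ ≈ 104 K

Adiabatic: T₁V₁^(γ−1) = T₂V₂^(γ−1) ⇒ T₂ = T₁ (V₁/V₂)^(γ−1).
For a diatomic ideal gas γ = 7/5, so γ−1 = 2/5.
T₁ = 29.7 °C = 302.8 K.
T₂ = 302.8 × (1/14.3)^(2/5) = 104.5 K.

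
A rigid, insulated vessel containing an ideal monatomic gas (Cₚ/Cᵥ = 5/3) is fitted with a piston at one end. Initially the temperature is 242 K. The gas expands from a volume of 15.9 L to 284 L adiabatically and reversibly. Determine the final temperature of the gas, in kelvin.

For a reversible adiabat TV^(γ−1) is constant, so T₂ = T₁ (V₁/V₂)^(γ−1).
T₂ = 242 × (15.9/284)^(2/3) = 35.42 K.

T₂ ≈ 35.4 K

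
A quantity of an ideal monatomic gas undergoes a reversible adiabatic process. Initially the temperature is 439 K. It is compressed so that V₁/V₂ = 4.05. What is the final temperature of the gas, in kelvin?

T₂ ≈ 1120 K

For a reversible adiabat TV^(γ−1) is constant, so T₂ = T₁ (V₁/V₂)^(γ−1).
For a monatomic ideal gas γ = 5/3, so γ−1 = 2/3.
T₂ = 439 × 4.05^(2/3) = 1115 K.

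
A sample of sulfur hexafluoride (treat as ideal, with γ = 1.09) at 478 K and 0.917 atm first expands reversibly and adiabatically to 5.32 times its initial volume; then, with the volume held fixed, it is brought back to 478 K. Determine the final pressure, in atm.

P₃ ≈ 0.172 atm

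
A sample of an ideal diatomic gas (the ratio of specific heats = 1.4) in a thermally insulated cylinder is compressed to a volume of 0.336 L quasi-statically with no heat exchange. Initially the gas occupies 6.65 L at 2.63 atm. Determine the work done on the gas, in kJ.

P₂ = P₁(V₁/V₂)^γ = 2.63×(6.65/0.336)^(1.4) = 171.8 atm.
For a reversible adiabat, W_by_gas = (P₁V₁ − P₂V₂)/(γ−1).
W_by = (266500×0.00665 − 1.741×10^7×0.000336) / (0.4) = -10190 J.
W_on_gas = −W_by = 10190 J.

W ≈ 10.2 kJ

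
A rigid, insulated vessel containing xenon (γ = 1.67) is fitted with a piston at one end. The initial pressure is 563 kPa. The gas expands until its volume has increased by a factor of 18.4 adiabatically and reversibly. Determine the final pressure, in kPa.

P₂ ≈ 4.35 kPa

Since PV^γ is constant along a reversible adiabat, P₂ = P₁ (V₁/V₂)^γ.
P₂ = 563 × (1/18.4)^(1.67) = 4.348 kPa.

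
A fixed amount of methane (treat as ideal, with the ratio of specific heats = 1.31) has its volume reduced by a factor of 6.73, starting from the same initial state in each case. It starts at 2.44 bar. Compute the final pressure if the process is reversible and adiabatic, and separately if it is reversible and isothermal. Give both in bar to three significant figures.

adiabatic: 29.7 bar; isothermal: 16.4 bar

Isothermal: P₂ = P₁(V₁/V₂) = 2.44×6.73 = 16.42 bar.
Adiabatic: P₂ = P₁(V₁/V₂)^γ = 2.44×6.73^(1.31) = 29.65 bar.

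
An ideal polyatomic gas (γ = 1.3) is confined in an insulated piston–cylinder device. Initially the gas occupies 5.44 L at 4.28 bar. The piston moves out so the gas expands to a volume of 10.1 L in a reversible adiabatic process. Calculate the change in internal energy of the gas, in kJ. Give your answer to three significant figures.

P₂ = P₁(V₁/V₂)^γ = 4.28×(5.44/10.1)^(1.3) = 1.915 bar.
For a reversible adiabat, W_by_gas = (P₁V₁ − P₂V₂)/(γ−1).
W_by = (428000×0.00544 − 191500×0.0101) / (0.3) = 1315 J.
Q = 0 ⇒ ΔU = −W_by = -1315 J.

ΔU ≈ -1.31 kJ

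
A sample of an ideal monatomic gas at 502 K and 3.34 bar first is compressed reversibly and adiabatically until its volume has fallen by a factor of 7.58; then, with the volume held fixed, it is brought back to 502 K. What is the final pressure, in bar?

For a monatomic ideal gas γ = 5/3.
Adiabatic step (PV^γ = const): P₂ = 3.34×7.58^(5/3) = 97.69 bar; T₂ = 502×7.58^(2/3) = 1937 K.
Isochoric: P₃ = P₂(T₃/T₂) = 97.69 × (502/1937) = 25.32 bar.

P₃ ≈ 25.3 bar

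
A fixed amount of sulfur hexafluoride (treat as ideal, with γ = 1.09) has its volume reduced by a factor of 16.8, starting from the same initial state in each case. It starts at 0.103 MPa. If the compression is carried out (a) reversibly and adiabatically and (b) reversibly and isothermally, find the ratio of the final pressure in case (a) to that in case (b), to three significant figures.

Isothermal: P_b = P₁(V₁/V₂) = 0.103×16.8.
Adiabatic: P_a = P₁(V₁/V₂)^γ = 0.103×16.8^(1.09).
P_a/P_b = (V₁/V₂)^(γ−1) = 16.8^(0.09) = 1.289.

P_adiabatic / P_isothermal ≈ 1.29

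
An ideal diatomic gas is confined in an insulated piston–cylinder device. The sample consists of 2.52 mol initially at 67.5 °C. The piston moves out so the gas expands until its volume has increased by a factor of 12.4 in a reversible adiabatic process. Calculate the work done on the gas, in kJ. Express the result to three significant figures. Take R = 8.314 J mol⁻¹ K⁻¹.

For a reversible adiabat TV^(γ−1) is constant, so T₂ = T₁ (V₁/V₂)^(γ−1).
γ = 7/5 for a diatomic ideal gas, so γ−1 = 2/5.
T₁ = 67.5 °C = 340.6 K.
T₂ = 340.6 × (1/12.4)^(2/5) = 124.4 K.
Q = 0, so ΔU = W_on_gas = nCᵥΔT with Cᵥ = R/(γ−1) = 20.79 J/(mol·K).
ΔU = 2.52 × 20.79 × (124.4 − 340.6) = -11320 J.

W ≈ -11.3 kJ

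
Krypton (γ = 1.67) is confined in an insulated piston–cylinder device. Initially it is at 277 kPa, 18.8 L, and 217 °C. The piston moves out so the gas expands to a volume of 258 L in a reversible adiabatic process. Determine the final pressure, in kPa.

P₂ ≈ 3.49 kPa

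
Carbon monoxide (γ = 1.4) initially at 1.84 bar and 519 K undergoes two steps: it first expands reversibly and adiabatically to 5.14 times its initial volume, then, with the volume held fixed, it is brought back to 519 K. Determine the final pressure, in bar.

P₃ ≈ 0.358 bar

Adiabatic step (PV^γ = const): P₂ = 1.84×(1/5.14)^(1.4) = 0.186 bar; T₂ = 519×(1/5.14)^(0.4) = 269.6 K.
Isochoric: P₃ = P₂(T₃/T₂) = 0.186 × (519/269.6) = 0.358 bar.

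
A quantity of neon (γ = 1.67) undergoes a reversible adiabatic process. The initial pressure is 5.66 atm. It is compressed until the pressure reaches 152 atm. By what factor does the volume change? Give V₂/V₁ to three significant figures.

V₂/V₁ ≈ 0.139

From PV^γ = const, V₂/V₁ = (P₁/P₂)^(1/γ).
V₂/V₁ = (5.66/152)^(0.599) = 0.1394.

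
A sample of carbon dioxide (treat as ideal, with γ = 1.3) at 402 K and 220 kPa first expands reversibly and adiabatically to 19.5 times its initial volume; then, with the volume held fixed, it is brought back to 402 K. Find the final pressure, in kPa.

P₃ ≈ 11.3 kPa

Adiabatic step (PV^γ = const): P₂ = 220×(1/19.5)^(1.3) = 4.628 kPa; T₂ = 402×(1/19.5)^(0.3) = 164.9 K.
Isochoric: P₃ = P₂(T₃/T₂) = 4.628 × (402/164.9) = 11.28 kPa.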